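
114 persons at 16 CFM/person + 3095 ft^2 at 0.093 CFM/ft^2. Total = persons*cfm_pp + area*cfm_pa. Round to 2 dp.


Total = 114*16 + 3095*0.093 = 2111.84 CFM

2111.84 CFM


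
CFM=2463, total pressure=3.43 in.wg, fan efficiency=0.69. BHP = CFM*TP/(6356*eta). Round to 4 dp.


BHP = 2463 * 3.43 / (6356 * 0.69) = 1.9263 hp

1.9263 hp


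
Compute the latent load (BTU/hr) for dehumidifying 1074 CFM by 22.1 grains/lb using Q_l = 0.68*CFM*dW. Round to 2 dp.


Q = 0.68 * 1074 * 22.1 = 16140.07 BTU/hr

16140.07 BTU/hr


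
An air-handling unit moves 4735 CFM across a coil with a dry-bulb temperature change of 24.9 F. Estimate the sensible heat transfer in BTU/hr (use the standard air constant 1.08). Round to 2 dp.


Q = 1.08 * 4735 * 24.9 = 127333.62 BTU/hr

127333.62 BTU/hr


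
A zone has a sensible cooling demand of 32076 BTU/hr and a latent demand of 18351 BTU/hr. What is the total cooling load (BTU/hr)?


Qt = 32076 + 18351 = 50427 BTU/hr

50427 BTU/hr


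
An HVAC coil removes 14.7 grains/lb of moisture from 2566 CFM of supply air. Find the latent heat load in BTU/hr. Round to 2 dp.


Q = 0.68 * 2566 * 14.7 = 25649.74 BTU/hr

25649.74 BTU/hr


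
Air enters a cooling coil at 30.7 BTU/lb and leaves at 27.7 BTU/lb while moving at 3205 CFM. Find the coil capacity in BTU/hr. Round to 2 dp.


Q = 4.5 * 3205 * (30.7 - 27.7) = 43267.50 BTU/hr

43267.50 BTU/hr


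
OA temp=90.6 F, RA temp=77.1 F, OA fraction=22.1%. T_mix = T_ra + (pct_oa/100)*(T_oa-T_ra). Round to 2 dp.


T_mix = 77.1 + (22.1/100)*(90.6-77.1) = 80.08 F

80.08 F


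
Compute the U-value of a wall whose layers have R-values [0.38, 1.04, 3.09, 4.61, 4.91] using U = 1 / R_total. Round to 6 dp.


R_total = 0.38 + 1.04 + 3.09 + 4.61 + 4.91 = 14.03
U = 1/14.03 = 0.071276

0.071276


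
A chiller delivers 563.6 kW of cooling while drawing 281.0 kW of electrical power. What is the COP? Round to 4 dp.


COP = 563.6 / 281.0 = 2.0057

2.0057


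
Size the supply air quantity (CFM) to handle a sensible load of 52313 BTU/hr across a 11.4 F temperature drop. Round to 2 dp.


CFM = 52313 / (1.08 * 11.4) = 4248.94

4248.94 CFM


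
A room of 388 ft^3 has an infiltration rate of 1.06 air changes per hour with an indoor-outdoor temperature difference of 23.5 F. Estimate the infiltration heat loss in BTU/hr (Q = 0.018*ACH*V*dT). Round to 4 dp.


Q = 0.018 * 1.06 * 388 * 23.5 = 173.9714 BTU/hr

173.9714 BTU/hr


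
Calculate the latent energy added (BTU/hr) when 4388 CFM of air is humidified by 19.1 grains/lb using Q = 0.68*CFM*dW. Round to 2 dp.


Q = 0.68 * 4388 * 19.1 = 56991.34 BTU/hr

56991.34 BTU/hr


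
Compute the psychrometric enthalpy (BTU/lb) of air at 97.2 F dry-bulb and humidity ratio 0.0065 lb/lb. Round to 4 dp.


h = 0.24*97.2 + 0.0065*(1061+0.444*97.2) = 30.5050 BTU/lb

30.5050 BTU/lb


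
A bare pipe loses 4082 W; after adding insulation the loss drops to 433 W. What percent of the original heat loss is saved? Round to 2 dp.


Savings = ((4082-433)/4082)*100 = 89.39 %

89.39 %


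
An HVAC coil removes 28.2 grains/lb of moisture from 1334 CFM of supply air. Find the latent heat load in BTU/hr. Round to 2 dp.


Q = 0.68 * 1334 * 28.2 = 25580.78 BTU/hr

25580.78 BTU/hr


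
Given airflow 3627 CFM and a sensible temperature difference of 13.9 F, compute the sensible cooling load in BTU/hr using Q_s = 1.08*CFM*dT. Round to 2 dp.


Q = 1.08 * 3627 * 13.9 = 54448.52 BTU/hr

54448.52 BTU/hr


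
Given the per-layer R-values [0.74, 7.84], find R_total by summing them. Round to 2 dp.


R_total = 0.74 + 7.84 = 8.58

8.58


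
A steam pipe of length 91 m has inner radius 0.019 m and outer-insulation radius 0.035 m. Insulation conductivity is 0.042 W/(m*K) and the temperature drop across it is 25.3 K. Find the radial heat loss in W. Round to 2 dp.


Q = 2*pi*0.042*91*25.3/ln(0.035/0.019) = 994.52 W

994.52 W


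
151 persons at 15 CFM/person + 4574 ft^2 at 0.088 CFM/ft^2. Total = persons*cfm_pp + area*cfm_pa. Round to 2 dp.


Total = 151*15 + 4574*0.088 = 2667.51 CFM

2667.51 CFM


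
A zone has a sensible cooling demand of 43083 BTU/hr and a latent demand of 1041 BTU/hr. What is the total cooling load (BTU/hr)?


Qt = 43083 + 1041 = 44124 BTU/hr

44124 BTU/hr


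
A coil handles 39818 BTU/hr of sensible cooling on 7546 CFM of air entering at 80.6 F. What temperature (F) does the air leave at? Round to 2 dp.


dT = 39818/(1.08*7546) = 4.8858
T_leave = 80.6 - 4.8858 = 75.71 F

75.71 F


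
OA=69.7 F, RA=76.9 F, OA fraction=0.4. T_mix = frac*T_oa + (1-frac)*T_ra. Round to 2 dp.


T_mix = 0.4*69.7 + 0.6*76.9 = 74.02 F

74.02 F


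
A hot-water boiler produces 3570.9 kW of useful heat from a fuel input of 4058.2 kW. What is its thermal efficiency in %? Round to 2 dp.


eta = (3570.9/4058.2)*100 = 87.99 %

87.99 %


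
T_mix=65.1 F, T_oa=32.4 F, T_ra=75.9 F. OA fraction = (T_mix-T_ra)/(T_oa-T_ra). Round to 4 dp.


frac = (65.1 - 75.9) / (32.4 - 75.9) = 0.2483

0.2483


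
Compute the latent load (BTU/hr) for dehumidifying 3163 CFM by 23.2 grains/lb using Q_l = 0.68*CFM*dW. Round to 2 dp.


Q = 0.68 * 3163 * 23.2 = 49899.49 BTU/hr

49899.49 BTU/hr


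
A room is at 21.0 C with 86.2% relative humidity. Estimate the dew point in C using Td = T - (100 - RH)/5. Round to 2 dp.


Td = 21.0 - (100-86.2)/5 = 18.24 C

18.24 C


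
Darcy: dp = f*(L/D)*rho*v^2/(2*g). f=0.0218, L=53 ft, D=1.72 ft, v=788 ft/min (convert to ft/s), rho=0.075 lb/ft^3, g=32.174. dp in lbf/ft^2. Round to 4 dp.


v_fps = 788/60 = 13.1333 ft/s
dp = 0.0218*(53/1.72)*0.075*13.1333^2/(2*32.174) = 0.1350 lbf/ft^2

0.1350 lbf/ft^2


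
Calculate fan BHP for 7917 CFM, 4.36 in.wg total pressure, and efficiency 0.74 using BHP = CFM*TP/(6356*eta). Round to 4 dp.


BHP = 7917 * 4.36 / (6356 * 0.74) = 7.3389 hp

7.3389 hp


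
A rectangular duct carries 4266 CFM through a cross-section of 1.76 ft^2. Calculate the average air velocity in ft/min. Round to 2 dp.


V = 4266 / 1.76 = 2423.86 ft/min

2423.86 ft/min


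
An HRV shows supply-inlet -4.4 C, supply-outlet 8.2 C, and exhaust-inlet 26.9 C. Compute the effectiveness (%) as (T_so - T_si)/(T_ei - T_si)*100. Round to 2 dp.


eff = (8.2-(-4.4))/(26.9-(-4.4))*100 = 40.26 %

40.26 %


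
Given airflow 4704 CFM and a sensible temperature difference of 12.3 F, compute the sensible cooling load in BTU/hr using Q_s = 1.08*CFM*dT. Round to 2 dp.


Q = 1.08 * 4704 * 12.3 = 62487.94 BTU/hr

62487.94 BTU/hr


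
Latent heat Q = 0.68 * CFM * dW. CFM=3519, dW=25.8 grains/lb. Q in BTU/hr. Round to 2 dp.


Q = 0.68 * 3519 * 25.8 = 61737.34 BTU/hr

61737.34 BTU/hr


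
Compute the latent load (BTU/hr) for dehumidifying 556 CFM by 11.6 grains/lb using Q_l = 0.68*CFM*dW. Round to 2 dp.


Q = 0.68 * 556 * 11.6 = 4385.73 BTU/hr

4385.73 BTU/hr


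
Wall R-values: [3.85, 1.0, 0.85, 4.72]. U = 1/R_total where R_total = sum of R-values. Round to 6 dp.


R_total = 3.85 + 1.0 + 0.85 + 4.72 = 10.42
U = 1/10.42 = 0.095969

0.095969


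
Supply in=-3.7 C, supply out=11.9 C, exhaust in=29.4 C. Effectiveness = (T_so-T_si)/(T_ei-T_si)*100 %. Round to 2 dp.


eff = (11.9-(-3.7))/(29.4-(-3.7))*100 = 47.13 %

47.13 %


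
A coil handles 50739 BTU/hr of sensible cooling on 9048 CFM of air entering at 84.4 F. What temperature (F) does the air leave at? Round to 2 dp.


dT = 50739/(1.08*9048) = 5.1924
T_leave = 84.4 - 5.1924 = 79.21 F

79.21 F


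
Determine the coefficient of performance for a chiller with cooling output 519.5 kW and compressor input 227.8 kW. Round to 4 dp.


COP = 519.5 / 227.8 = 2.2805

2.2805


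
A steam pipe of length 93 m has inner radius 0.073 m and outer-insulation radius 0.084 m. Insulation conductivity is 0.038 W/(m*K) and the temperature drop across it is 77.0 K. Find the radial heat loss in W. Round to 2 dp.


Q = 2*pi*0.038*93*77.0/ln(0.084/0.073) = 12181.53 W

12181.53 W


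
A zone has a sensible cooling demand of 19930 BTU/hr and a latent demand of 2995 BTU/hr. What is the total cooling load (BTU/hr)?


Qt = 19930 + 2995 = 22925 BTU/hr

22925 BTU/hr


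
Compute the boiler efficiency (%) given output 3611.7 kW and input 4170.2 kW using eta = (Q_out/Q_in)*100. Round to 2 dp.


eta = (3611.7/4170.2)*100 = 86.61 %

86.61 %


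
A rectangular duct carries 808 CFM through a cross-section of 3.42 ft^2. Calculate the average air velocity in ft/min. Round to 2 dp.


V = 808 / 3.42 = 236.26 ft/min

236.26 ft/min


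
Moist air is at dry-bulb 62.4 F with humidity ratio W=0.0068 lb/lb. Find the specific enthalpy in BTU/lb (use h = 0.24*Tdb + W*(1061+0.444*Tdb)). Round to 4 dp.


h = 0.24*62.4 + 0.0068*(1061+0.444*62.4) = 22.3792 BTU/lb

22.3792 BTU/lb


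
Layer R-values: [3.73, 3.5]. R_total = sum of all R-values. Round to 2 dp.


R_total = 3.73 + 3.5 = 7.23

7.23


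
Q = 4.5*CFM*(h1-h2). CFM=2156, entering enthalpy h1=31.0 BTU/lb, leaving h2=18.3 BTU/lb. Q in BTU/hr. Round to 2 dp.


Q = 4.5 * 2156 * (31.0 - 18.3) = 123215.40 BTU/hr

123215.40 BTU/hr


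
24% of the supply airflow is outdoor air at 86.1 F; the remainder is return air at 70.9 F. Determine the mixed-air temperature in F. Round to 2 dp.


T_mix = 0.24*86.1 + 0.76*70.9 = 74.55 F

74.55 F


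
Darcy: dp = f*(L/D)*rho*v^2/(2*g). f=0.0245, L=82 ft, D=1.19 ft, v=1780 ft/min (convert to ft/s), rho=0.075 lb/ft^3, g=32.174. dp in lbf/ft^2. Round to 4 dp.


v_fps = 1780/60 = 29.6667 ft/s
dp = 0.0245*(82/1.19)*0.075*29.6667^2/(2*32.174) = 1.7318 lbf/ft^2

1.7318 lbf/ft^2


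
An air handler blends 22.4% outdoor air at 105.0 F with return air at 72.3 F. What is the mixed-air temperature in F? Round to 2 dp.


T_mix = 72.3 + (22.4/100)*(105.0-72.3) = 79.62 F

79.62 F


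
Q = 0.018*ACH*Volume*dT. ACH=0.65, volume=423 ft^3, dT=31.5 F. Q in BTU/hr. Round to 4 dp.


Q = 0.018 * 0.65 * 423 * 31.5 = 155.8967 BTU/hr

155.8967 BTU/hr


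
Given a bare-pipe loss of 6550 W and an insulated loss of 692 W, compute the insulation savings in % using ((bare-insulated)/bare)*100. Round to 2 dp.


Savings = ((6550-692)/6550)*100 = 89.44 %

89.44 %


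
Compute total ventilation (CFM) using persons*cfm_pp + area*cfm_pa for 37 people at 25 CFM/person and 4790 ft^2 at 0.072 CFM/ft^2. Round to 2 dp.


Total = 37*25 + 4790*0.072 = 1269.88 CFM

1269.88 CFM


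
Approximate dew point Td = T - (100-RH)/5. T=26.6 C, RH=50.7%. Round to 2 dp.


Td = 26.6 - (100-50.7)/5 = 16.74 C

16.74 C


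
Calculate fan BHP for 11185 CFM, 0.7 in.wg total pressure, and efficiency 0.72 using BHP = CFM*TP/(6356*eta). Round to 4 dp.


BHP = 11185 * 0.7 / (6356 * 0.72) = 1.7109 hp

1.7109 hp


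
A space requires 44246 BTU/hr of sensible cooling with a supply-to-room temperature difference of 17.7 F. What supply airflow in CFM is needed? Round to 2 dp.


CFM = 44246 / (1.08 * 17.7) = 2314.61

2314.61 CFM


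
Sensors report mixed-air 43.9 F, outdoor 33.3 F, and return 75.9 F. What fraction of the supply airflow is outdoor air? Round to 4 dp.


frac = (43.9 - 75.9) / (33.3 - 75.9) = 0.7512

0.7512


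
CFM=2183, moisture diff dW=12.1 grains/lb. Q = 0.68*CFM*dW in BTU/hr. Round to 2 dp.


Q = 0.68 * 2183 * 12.1 = 17961.72 BTU/hr

17961.72 BTU/hr


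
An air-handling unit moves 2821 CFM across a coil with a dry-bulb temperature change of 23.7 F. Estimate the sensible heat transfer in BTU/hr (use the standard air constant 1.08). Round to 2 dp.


Q = 1.08 * 2821 * 23.7 = 72206.32 BTU/hr

72206.32 BTU/hr


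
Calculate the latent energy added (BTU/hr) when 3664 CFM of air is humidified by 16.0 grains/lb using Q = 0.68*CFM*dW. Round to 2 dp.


Q = 0.68 * 3664 * 16.0 = 39864.32 BTU/hr

39864.32 BTU/hr


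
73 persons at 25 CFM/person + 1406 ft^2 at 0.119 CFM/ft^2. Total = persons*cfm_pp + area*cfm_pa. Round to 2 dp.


Total = 73*25 + 1406*0.119 = 1992.31 CFM

1992.31 CFM


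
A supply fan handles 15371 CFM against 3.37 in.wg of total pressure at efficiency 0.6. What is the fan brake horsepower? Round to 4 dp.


BHP = 15371 * 3.37 / (6356 * 0.6) = 13.5830 hp

13.5830 hp


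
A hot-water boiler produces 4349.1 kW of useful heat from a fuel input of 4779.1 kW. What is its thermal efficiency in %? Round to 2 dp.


eta = (4349.1/4779.1)*100 = 91.00 %

91.00 %


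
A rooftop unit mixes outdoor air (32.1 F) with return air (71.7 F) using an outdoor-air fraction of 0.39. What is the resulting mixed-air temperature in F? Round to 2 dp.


T_mix = 0.39*32.1 + 0.61*71.7 = 56.26 F

56.26 F


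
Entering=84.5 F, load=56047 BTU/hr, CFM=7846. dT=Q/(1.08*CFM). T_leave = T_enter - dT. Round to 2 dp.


dT = 56047/(1.08*7846) = 6.6142
T_leave = 84.5 - 6.6142 = 77.89 F

77.89 F


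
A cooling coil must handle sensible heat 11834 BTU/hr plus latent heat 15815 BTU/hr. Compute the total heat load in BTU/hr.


Qt = 11834 + 15815 = 27649 BTU/hr

27649 BTU/hr


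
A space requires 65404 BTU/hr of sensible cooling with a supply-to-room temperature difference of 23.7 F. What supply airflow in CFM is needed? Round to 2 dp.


CFM = 65404 / (1.08 * 23.7) = 2555.24

2555.24 CFM


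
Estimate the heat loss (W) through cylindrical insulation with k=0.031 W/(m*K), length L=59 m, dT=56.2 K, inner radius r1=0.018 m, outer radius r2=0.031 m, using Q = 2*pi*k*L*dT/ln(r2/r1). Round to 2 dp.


Q = 2*pi*0.031*59*56.2/ln(0.031/0.018) = 1188.06 W

1188.06 W


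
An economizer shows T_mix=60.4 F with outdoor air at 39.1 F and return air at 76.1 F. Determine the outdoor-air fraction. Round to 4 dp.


frac = (60.4 - 76.1) / (39.1 - 76.1) = 0.4243

0.4243


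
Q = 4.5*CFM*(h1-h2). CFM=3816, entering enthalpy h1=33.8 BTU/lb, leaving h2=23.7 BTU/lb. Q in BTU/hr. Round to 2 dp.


Q = 4.5 * 3816 * (33.8 - 23.7) = 173437.20 BTU/hr

173437.20 BTU/hr


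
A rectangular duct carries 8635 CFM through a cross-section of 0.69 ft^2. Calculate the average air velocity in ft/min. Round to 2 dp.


V = 8635 / 0.69 = 12514.49 ft/min

12514.49 ft/min


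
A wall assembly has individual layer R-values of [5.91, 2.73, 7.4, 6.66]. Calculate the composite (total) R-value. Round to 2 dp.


R_total = 5.91 + 2.73 + 7.4 + 6.66 = 22.70

22.70


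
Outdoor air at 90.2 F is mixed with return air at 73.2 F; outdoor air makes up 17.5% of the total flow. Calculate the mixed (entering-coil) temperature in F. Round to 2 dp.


T_mix = 73.2 + (17.5/100)*(90.2-73.2) = 76.18 F

76.18 F


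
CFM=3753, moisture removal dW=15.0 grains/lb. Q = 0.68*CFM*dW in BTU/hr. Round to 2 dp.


Q = 0.68 * 3753 * 15.0 = 38280.60 BTU/hr

38280.60 BTU/hr


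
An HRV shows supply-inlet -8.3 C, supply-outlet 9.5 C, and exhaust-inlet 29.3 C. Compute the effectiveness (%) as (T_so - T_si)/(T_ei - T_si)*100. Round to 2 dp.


eff = (9.5-(-8.3))/(29.3-(-8.3))*100 = 47.34 %

47.34 %


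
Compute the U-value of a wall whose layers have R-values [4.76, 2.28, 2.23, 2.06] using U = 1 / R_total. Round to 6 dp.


R_total = 4.76 + 2.28 + 2.23 + 2.06 = 11.33
U = 1/11.33 = 0.088261

0.088261


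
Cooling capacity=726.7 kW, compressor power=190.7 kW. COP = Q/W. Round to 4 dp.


COP = 726.7 / 190.7 = 3.8107

3.8107


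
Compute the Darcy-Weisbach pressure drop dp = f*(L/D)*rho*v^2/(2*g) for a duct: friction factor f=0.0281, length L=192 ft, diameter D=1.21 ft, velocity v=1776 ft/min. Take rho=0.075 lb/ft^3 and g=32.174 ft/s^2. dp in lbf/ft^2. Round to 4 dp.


v_fps = 1776/60 = 29.6 ft/s
dp = 0.0281*(192/1.21)*0.075*29.6^2/(2*32.174) = 4.5534 lbf/ft^2

4.5534 lbf/ft^2


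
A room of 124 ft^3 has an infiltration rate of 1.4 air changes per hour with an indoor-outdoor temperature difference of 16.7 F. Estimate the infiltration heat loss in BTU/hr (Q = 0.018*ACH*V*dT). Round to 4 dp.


Q = 0.018 * 1.4 * 124 * 16.7 = 52.1842 BTU/hr

52.1842 BTU/hr


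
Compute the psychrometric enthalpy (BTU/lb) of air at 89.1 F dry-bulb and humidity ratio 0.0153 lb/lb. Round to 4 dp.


h = 0.24*89.1 + 0.0153*(1061+0.444*89.1) = 38.2226 BTU/lb

38.2226 BTU/lb


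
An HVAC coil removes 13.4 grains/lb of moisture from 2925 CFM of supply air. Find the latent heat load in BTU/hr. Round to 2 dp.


Q = 0.68 * 2925 * 13.4 = 26652.60 BTU/hr

26652.60 BTU/hr


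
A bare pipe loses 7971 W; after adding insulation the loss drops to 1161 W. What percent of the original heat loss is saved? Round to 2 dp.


Savings = ((7971-1161)/7971)*100 = 85.43 %

85.43 %


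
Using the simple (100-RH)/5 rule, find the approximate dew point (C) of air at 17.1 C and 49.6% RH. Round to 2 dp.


Td = 17.1 - (100-49.6)/5 = 7.02 C

7.02 C


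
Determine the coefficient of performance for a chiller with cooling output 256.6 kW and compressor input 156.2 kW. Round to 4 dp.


COP = 256.6 / 156.2 = 1.6428

1.6428


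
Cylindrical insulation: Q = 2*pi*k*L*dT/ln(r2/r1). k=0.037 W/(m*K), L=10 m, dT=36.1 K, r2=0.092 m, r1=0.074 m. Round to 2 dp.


Q = 2*pi*0.037*10*36.1/ln(0.092/0.074) = 385.46 W

385.46 W


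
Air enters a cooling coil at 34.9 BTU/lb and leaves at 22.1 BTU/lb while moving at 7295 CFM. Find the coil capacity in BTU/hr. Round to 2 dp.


Q = 4.5 * 7295 * (34.9 - 22.1) = 420192.00 BTU/hr

420192.00 BTU/hr


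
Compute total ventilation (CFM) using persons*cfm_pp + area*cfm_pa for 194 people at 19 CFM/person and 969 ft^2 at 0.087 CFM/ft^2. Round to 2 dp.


Total = 194*19 + 969*0.087 = 3770.30 CFM

3770.30 CFM


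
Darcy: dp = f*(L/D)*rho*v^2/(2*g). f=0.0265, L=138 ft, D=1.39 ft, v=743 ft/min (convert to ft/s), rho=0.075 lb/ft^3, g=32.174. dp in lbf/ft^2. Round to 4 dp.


v_fps = 743/60 = 12.3833 ft/s
dp = 0.0265*(138/1.39)*0.075*12.3833^2/(2*32.174) = 0.4702 lbf/ft^2

0.4702 lbf/ft^2


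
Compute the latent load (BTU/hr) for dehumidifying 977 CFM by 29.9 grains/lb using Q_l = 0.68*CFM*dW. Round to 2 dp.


Q = 0.68 * 977 * 29.9 = 19864.36 BTU/hr

19864.36 BTU/hr


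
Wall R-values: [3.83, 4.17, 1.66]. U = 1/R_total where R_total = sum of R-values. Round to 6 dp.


R_total = 3.83 + 4.17 + 1.66 = 9.66
U = 1/9.66 = 0.103520

0.103520


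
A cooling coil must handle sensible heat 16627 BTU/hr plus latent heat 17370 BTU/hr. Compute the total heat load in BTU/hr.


Qt = 16627 + 17370 = 33997 BTU/hr

33997 BTU/hr


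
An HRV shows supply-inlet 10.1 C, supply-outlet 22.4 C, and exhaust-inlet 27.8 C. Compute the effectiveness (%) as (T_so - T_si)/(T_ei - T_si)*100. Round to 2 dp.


eff = (22.4-10.1)/(27.8-10.1)*100 = 69.49 %

69.49 %


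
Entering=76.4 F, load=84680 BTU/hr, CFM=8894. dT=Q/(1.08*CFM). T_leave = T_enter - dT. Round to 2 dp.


dT = 84680/(1.08*8894) = 8.8158
T_leave = 76.4 - 8.8158 = 67.58 F

67.58 F


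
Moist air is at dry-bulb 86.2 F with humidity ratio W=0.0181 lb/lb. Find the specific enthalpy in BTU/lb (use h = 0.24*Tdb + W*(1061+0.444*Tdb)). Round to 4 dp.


h = 0.24*86.2 + 0.0181*(1061+0.444*86.2) = 40.5848 BTU/lb

40.5848 BTU/lb


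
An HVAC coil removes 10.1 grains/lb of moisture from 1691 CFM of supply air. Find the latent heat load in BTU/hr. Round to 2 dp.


Q = 0.68 * 1691 * 10.1 = 11613.79 BTU/hr

11613.79 BTU/hr


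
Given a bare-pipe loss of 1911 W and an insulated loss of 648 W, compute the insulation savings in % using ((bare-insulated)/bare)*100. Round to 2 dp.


Savings = ((1911-648)/1911)*100 = 66.09 %

66.09 %


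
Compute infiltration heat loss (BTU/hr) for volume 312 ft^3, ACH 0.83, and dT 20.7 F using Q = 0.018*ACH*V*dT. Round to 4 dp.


Q = 0.018 * 0.83 * 312 * 20.7 = 96.4885 BTU/hr

96.4885 BTU/hr


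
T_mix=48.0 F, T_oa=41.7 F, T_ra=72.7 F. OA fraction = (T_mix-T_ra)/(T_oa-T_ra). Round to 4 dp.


frac = (48.0 - 72.7) / (41.7 - 72.7) = 0.7968

0.7968


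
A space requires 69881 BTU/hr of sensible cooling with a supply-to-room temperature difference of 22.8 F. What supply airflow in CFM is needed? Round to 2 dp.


CFM = 69881 / (1.08 * 22.8) = 2837.92

2837.92 CFM


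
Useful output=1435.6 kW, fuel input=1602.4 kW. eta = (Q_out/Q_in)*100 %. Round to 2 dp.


eta = (1435.6/1602.4)*100 = 89.59 %

89.59 %


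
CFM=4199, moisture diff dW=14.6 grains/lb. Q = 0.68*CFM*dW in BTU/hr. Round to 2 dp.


Q = 0.68 * 4199 * 14.6 = 41687.67 BTU/hr

41687.67 BTU/hr


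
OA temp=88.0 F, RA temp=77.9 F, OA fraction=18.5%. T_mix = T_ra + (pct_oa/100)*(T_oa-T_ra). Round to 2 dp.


T_mix = 77.9 + (18.5/100)*(88.0-77.9) = 79.77 F

79.77 F


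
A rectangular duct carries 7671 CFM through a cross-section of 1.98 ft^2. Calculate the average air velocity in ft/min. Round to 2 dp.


V = 7671 / 1.98 = 3874.24 ft/min

3874.24 ft/min


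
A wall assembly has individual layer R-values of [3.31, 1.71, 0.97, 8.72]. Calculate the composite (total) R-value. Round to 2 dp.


R_total = 3.31 + 1.71 + 0.97 + 8.72 = 14.71

14.71


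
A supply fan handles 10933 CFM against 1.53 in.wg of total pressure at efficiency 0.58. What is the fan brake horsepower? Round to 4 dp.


BHP = 10933 * 1.53 / (6356 * 0.58) = 4.5375 hp

4.5375 hp


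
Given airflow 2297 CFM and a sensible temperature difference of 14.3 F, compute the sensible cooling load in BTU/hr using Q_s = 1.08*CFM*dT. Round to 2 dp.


Q = 1.08 * 2297 * 14.3 = 35474.87 BTU/hr

35474.87 BTU/hr


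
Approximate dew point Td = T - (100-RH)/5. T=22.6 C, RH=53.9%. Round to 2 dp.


Td = 22.6 - (100-53.9)/5 = 13.38 C

13.38 C


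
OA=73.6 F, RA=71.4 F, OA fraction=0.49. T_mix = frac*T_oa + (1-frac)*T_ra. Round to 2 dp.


T_mix = 0.49*73.6 + 0.51*71.4 = 72.48 F

72.48 F


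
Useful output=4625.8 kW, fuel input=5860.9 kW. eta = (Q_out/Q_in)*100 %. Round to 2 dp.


eta = (4625.8/5860.9)*100 = 78.93 %

78.93 %


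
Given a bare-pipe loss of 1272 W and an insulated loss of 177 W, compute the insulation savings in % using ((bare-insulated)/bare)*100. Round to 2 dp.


Savings = ((1272-177)/1272)*100 = 86.08 %

86.08 %


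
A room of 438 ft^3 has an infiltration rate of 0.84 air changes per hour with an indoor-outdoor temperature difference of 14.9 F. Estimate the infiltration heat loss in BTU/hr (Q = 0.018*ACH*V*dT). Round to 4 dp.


Q = 0.018 * 0.84 * 438 * 14.9 = 98.6761 BTU/hr

98.6761 BTU/hr


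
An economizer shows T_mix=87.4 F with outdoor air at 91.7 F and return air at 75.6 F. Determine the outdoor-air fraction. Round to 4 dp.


frac = (87.4 - 75.6) / (91.7 - 75.6) = 0.7329

0.7329


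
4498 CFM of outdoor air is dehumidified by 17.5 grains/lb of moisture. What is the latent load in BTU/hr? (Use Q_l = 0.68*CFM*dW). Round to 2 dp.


Q = 0.68 * 4498 * 17.5 = 53526.20 BTU/hr

53526.20 BTU/hr


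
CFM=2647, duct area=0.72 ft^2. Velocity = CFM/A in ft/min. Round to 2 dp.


V = 2647 / 0.72 = 3676.39 ft/min

3676.39 ft/min


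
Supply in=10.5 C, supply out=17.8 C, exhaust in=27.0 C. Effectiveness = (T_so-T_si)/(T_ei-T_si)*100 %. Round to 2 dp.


eff = (17.8-10.5)/(27.0-10.5)*100 = 44.24 %

44.24 %


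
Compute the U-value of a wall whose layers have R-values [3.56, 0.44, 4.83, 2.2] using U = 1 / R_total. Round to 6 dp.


R_total = 3.56 + 0.44 + 4.83 + 2.2 = 11.03
U = 1/11.03 = 0.090662

0.090662


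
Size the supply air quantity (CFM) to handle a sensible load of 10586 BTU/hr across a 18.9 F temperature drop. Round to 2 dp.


CFM = 10586 / (1.08 * 18.9) = 518.62

518.62 CFM


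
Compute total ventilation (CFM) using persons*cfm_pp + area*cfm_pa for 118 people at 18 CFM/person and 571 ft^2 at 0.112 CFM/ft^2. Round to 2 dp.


Total = 118*18 + 571*0.112 = 2187.95 CFM

2187.95 CFM


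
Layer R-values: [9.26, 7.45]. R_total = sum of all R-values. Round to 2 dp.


R_total = 9.26 + 7.45 = 16.71

16.71


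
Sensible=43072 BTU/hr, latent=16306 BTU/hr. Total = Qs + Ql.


Qt = 43072 + 16306 = 59378 BTU/hr

59378 BTU/hr


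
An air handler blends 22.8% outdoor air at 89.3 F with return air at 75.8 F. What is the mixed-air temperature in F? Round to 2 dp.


T_mix = 75.8 + (22.8/100)*(89.3-75.8) = 78.88 F

78.88 F


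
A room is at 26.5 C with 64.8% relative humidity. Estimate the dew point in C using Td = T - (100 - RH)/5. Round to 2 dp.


Td = 26.5 - (100-64.8)/5 = 19.46 C

19.46 C


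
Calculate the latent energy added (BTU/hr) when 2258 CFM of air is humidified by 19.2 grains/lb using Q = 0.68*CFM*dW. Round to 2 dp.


Q = 0.68 * 2258 * 19.2 = 29480.45 BTU/hr

29480.45 BTU/hr


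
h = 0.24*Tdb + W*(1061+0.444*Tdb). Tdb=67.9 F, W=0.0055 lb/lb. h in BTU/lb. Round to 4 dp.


h = 0.24*67.9 + 0.0055*(1061+0.444*67.9) = 22.2973 BTU/lb

22.2973 BTU/lb


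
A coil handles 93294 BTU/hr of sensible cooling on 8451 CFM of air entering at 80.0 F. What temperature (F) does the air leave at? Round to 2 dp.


dT = 93294/(1.08*8451) = 10.2217
T_leave = 80.0 - 10.2217 = 69.78 F

69.78 F


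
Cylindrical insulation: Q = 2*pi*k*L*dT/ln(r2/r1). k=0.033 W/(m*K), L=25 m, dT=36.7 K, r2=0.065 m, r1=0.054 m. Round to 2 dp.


Q = 2*pi*0.033*25*36.7/ln(0.065/0.054) = 1026.08 W

1026.08 W


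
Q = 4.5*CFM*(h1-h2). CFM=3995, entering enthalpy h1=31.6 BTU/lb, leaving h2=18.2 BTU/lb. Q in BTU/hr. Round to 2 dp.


Q = 4.5 * 3995 * (31.6 - 18.2) = 240898.50 BTU/hr

240898.50 BTU/hr


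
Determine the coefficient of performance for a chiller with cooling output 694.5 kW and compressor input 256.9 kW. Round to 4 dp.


COP = 694.5 / 256.9 = 2.7034

2.7034


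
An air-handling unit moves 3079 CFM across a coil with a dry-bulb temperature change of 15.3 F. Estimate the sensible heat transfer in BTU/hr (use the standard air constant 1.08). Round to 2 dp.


Q = 1.08 * 3079 * 15.3 = 50877.40 BTU/hr

50877.40 BTU/hr


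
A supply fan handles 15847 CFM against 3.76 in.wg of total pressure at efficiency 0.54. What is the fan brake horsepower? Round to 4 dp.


BHP = 15847 * 3.76 / (6356 * 0.54) = 17.3603 hp

17.3603 hp


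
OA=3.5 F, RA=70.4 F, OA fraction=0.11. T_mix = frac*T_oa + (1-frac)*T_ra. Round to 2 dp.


T_mix = 0.11*3.5 + 0.89*70.4 = 63.04 F

63.04 F


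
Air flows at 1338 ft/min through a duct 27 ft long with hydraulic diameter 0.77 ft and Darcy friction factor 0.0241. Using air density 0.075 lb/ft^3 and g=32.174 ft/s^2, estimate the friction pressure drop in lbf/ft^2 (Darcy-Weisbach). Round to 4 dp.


v_fps = 1338/60 = 22.3 ft/s
dp = 0.0241*(27/0.77)*0.075*22.3^2/(2*32.174) = 0.4898 lbf/ft^2

0.4898 lbf/ft^2


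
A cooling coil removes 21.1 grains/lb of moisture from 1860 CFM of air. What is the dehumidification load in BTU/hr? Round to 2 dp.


Q = 0.68 * 1860 * 21.1 = 26687.28 BTU/hr

26687.28 BTU/hr


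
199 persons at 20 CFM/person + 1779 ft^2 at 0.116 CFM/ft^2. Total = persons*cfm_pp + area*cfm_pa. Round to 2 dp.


Total = 199*20 + 1779*0.116 = 4186.36 CFM

4186.36 CFM


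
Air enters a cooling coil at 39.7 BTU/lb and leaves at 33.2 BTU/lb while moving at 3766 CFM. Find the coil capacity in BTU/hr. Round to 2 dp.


Q = 4.5 * 3766 * (39.7 - 33.2) = 110155.50 BTU/hr

110155.50 BTU/hr


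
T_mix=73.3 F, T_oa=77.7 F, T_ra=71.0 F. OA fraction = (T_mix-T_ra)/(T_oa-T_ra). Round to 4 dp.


frac = (73.3 - 71.0) / (77.7 - 71.0) = 0.3433

0.3433


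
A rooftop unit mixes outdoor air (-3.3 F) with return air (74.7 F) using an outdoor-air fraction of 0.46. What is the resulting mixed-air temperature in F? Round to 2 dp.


T_mix = 0.46*(-3.3) + 0.54*74.7 = 38.82 F

38.82 F


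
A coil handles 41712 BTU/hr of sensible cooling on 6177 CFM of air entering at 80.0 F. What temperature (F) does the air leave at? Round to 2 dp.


dT = 41712/(1.08*6177) = 6.2526
T_leave = 80.0 - 6.2526 = 73.75 F

73.75 F


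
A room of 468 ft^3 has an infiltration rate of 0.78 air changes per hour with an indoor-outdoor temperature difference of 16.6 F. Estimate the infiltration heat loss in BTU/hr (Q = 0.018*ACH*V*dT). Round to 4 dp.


Q = 0.018 * 0.78 * 468 * 16.6 = 109.0740 BTU/hr

109.0740 BTU/hr


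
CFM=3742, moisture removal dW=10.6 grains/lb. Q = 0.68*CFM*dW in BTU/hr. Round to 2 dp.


Q = 0.68 * 3742 * 10.6 = 26972.34 BTU/hr

26972.34 BTU/hr


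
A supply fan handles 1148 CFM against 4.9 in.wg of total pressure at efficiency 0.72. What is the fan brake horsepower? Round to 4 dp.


BHP = 1148 * 4.9 / (6356 * 0.72) = 1.2292 hp

1.2292 hp


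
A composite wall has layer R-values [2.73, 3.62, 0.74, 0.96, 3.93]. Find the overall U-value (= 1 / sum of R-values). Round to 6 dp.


R_total = 2.73 + 3.62 + 0.74 + 0.96 + 3.93 = 11.98
U = 1/11.98 = 0.083472

0.083472


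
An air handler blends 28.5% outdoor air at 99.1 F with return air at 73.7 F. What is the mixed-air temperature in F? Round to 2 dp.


T_mix = 73.7 + (28.5/100)*(99.1-73.7) = 80.94 F

80.94 F


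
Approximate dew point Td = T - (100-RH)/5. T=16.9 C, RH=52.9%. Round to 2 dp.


Td = 16.9 - (100-52.9)/5 = 7.48 C

7.48 C


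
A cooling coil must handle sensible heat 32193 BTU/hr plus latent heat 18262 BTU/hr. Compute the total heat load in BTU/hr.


Qt = 32193 + 18262 = 50455 BTU/hr

50455 BTU/hr


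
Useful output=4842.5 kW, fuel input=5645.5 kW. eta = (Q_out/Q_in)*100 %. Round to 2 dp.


eta = (4842.5/5645.5)*100 = 85.78 %

85.78 %


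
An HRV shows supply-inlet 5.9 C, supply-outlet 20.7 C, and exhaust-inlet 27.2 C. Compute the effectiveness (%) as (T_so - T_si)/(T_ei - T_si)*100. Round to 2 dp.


eff = (20.7-5.9)/(27.2-5.9)*100 = 69.48 %

69.48 %


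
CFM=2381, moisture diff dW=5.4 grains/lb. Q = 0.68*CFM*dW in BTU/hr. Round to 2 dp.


Q = 0.68 * 2381 * 5.4 = 8743.03 BTU/hr

8743.03 BTU/hr


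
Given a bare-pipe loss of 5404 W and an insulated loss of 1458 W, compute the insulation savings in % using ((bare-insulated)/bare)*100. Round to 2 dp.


Savings = ((5404-1458)/5404)*100 = 73.02 %

73.02 %


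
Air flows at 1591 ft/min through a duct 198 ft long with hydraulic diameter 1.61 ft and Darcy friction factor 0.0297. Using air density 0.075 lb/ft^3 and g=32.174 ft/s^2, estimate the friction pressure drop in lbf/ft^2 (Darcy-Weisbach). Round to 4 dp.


v_fps = 1591/60 = 26.5167 ft/s
dp = 0.0297*(198/1.61)*0.075*26.5167^2/(2*32.174) = 2.9934 lbf/ft^2

2.9934 lbf/ft^2


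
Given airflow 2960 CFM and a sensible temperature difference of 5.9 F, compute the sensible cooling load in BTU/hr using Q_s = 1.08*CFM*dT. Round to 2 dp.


Q = 1.08 * 2960 * 5.9 = 18861.12 BTU/hr

18861.12 BTU/hr


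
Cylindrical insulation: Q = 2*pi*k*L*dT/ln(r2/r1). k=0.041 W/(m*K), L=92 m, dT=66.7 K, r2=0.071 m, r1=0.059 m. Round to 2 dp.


Q = 2*pi*0.041*92*66.7/ln(0.071/0.059) = 8538.30 W

8538.30 W


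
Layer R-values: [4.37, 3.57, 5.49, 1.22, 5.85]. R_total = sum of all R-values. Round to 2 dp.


R_total = 4.37 + 3.57 + 5.49 + 1.22 + 5.85 = 20.50

20.50


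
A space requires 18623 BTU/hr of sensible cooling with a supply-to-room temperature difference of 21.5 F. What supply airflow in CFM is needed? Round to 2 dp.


CFM = 18623 / (1.08 * 21.5) = 802.02

802.02 CFM


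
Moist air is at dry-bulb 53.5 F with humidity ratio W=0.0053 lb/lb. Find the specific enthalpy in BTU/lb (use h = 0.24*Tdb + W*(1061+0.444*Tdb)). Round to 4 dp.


h = 0.24*53.5 + 0.0053*(1061+0.444*53.5) = 18.5892 BTU/lb

18.5892 BTU/lb


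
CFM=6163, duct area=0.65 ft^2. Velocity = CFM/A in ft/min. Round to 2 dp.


V = 6163 / 0.65 = 9481.54 ft/min

9481.54 ft/min


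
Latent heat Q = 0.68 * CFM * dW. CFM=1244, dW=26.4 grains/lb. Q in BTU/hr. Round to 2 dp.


Q = 0.68 * 1244 * 26.4 = 22332.29 BTU/hr

22332.29 BTU/hr


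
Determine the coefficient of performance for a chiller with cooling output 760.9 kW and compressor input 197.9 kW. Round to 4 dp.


COP = 760.9 / 197.9 = 3.8449

3.8449


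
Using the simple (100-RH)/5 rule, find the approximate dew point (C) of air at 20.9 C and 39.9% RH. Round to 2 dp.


Td = 20.9 - (100-39.9)/5 = 8.88 C

8.88 C


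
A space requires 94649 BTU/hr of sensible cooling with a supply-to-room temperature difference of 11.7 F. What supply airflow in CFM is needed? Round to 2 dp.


CFM = 94649 / (1.08 * 11.7) = 7490.42

7490.42 CFM


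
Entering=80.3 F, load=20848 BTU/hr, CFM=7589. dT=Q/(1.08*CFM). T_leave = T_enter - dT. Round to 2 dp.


dT = 20848/(1.08*7589) = 2.5436
T_leave = 80.3 - 2.5436 = 77.76 F

77.76 F


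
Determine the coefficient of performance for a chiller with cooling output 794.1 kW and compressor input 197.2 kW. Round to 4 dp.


COP = 794.1 / 197.2 = 4.0269

4.0269


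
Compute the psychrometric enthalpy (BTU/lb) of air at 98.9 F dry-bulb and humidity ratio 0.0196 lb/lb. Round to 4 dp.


h = 0.24*98.9 + 0.0196*(1061+0.444*98.9) = 45.3923 BTU/lb

45.3923 BTU/lb


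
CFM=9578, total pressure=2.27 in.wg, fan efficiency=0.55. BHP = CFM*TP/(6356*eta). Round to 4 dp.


BHP = 9578 * 2.27 / (6356 * 0.55) = 6.2195 hp

6.2195 hp


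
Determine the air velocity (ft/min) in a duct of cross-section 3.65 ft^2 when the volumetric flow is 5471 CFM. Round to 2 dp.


V = 5471 / 3.65 = 1498.90 ft/min

1498.90 ft/min


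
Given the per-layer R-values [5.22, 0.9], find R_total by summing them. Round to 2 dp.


R_total = 5.22 + 0.9 = 6.12

6.12


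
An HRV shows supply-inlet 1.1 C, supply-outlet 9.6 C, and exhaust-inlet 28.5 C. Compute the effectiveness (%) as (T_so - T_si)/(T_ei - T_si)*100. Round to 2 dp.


eff = (9.6-1.1)/(28.5-1.1)*100 = 31.02 %

31.02 %


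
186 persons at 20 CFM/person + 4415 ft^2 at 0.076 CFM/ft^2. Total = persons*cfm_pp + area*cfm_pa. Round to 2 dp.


Total = 186*20 + 4415*0.076 = 4055.54 CFM

4055.54 CFM


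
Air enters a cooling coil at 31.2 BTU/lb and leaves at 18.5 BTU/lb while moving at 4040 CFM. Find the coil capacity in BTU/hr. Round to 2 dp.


Q = 4.5 * 4040 * (31.2 - 18.5) = 230886.00 BTU/hr

230886.00 BTU/hr


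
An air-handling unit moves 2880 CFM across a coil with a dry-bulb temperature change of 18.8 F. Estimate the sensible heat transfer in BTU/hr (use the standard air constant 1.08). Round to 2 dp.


Q = 1.08 * 2880 * 18.8 = 58475.52 BTU/hr

58475.52 BTU/hr


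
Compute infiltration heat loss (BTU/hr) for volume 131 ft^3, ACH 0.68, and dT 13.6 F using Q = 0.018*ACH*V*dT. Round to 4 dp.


Q = 0.018 * 0.68 * 131 * 13.6 = 21.8068 BTU/hr

21.8068 BTU/hr


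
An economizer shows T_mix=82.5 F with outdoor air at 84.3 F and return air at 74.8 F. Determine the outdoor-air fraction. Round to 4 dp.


frac = (82.5 - 74.8) / (84.3 - 74.8) = 0.8105

0.8105


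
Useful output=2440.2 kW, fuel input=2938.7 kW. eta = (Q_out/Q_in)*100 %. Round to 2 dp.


eta = (2440.2/2938.7)*100 = 83.04 %

83.04 %


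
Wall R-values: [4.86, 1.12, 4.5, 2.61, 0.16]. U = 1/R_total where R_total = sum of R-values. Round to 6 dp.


R_total = 4.86 + 1.12 + 4.5 + 2.61 + 0.16 = 13.25
U = 1/13.25 = 0.075472

0.075472


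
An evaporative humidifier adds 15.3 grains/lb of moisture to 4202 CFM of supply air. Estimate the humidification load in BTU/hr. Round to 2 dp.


Q = 0.68 * 4202 * 15.3 = 43717.61 BTU/hr

43717.61 BTU/hr


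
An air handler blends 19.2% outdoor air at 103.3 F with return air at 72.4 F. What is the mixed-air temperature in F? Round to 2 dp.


T_mix = 72.4 + (19.2/100)*(103.3-72.4) = 78.33 F

78.33 F


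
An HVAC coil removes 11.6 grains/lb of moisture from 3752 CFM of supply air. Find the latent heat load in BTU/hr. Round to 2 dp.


Q = 0.68 * 3752 * 11.6 = 29595.78 BTU/hr

29595.78 BTU/hr


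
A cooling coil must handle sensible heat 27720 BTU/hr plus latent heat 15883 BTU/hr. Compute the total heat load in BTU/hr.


Qt = 27720 + 15883 = 43603 BTU/hr

43603 BTU/hr


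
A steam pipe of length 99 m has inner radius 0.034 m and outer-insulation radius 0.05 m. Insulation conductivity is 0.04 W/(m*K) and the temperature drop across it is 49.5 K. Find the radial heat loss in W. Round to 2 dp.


Q = 2*pi*0.04*99*49.5/ln(0.05/0.034) = 3193.54 W

3193.54 W


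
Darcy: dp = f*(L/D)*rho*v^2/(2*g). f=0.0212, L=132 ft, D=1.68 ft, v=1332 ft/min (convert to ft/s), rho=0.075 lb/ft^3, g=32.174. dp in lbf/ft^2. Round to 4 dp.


v_fps = 1332/60 = 22.2 ft/s
dp = 0.0212*(132/1.68)*0.075*22.2^2/(2*32.174) = 0.9568 lbf/ft^2

0.9568 lbf/ft^2


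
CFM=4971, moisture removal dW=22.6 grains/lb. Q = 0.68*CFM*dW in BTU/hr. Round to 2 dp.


Q = 0.68 * 4971 * 22.6 = 76394.33 BTU/hr

76394.33 BTU/hr


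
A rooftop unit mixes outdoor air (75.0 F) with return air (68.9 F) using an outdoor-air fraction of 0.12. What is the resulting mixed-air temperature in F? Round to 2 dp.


T_mix = 0.12*75.0 + 0.88*68.9 = 69.63 F

69.63 F


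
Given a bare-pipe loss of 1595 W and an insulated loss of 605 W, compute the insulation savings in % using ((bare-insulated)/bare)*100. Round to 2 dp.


Savings = ((1595-605)/1595)*100 = 62.07 %

62.07 %


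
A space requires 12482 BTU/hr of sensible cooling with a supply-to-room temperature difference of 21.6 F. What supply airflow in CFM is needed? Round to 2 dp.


CFM = 12482 / (1.08 * 21.6) = 535.07

535.07 CFM


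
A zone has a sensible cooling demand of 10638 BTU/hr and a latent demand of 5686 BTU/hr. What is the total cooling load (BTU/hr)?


Qt = 10638 + 5686 = 16324 BTU/hr

16324 BTU/hr


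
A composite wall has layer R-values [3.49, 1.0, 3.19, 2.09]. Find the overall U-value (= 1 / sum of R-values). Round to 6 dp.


R_total = 3.49 + 1.0 + 3.19 + 2.09 = 9.77
U = 1/9.77 = 0.102354

0.102354


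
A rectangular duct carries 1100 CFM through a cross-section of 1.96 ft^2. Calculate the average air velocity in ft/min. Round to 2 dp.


V = 1100 / 1.96 = 561.22 ft/min

561.22 ft/min


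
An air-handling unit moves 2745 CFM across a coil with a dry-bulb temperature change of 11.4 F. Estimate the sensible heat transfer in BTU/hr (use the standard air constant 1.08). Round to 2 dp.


Q = 1.08 * 2745 * 11.4 = 33796.44 BTU/hr

33796.44 BTU/hr


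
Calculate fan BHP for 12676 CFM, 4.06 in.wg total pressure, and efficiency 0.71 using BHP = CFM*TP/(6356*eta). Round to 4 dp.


BHP = 12676 * 4.06 / (6356 * 0.71) = 11.4042 hp

11.4042 hp


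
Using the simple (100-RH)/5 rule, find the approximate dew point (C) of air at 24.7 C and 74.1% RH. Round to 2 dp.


Td = 24.7 - (100-74.1)/5 = 19.52 C

19.52 C


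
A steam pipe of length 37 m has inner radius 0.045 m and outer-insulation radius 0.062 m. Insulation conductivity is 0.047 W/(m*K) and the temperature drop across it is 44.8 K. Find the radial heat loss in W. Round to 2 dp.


Q = 2*pi*0.047*37*44.8/ln(0.062/0.045) = 1527.45 W

1527.45 W


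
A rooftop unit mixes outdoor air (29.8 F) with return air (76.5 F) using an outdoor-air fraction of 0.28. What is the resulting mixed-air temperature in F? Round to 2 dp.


T_mix = 0.28*29.8 + 0.72*76.5 = 63.42 F

63.42 F


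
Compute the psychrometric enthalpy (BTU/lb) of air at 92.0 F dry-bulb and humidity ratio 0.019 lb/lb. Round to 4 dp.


h = 0.24*92.0 + 0.019*(1061+0.444*92.0) = 43.0151 BTU/lb

43.0151 BTU/lb


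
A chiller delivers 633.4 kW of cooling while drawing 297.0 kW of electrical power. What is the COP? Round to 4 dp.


COP = 633.4 / 297.0 = 2.1327

2.1327


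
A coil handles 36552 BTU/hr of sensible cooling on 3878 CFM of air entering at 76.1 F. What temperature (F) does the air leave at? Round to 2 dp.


dT = 36552/(1.08*3878) = 8.7273
T_leave = 76.1 - 8.7273 = 67.37 F

67.37 F


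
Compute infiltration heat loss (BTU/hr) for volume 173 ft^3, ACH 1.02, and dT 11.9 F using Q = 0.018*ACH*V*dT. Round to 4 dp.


Q = 0.018 * 1.02 * 173 * 11.9 = 37.7977 BTU/hr

37.7977 BTU/hr
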